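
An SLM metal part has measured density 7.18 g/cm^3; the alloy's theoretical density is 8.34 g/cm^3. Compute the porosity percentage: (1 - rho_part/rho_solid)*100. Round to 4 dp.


Porosity = (1-7.18/8.34)*100 = 13.9089 %


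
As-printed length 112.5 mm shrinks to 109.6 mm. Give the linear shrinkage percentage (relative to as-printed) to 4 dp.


Shrinkage = ((112.5-109.6)/112.5)*100 = 2.5778 %


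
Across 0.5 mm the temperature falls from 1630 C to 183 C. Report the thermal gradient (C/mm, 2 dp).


G = (1630-183)/0.5 = 2894.0 C/mm


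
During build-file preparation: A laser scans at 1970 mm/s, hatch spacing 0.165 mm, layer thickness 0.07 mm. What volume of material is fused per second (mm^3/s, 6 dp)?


Rate = 1970 * 0.165 * 0.07 = 22.7535 mm^3/s


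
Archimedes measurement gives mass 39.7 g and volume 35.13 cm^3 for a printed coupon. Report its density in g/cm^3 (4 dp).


rho = 39.7 / 35.13 = 1.1301 g/cm^3


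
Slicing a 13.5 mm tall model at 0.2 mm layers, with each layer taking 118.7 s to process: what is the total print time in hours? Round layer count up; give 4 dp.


Layers = ceil(13.5/0.2) = 68
t = 68 * 118.7 / 3600 = 2.2421 hrs


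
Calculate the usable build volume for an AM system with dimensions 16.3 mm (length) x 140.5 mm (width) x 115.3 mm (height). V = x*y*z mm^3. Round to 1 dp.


V = 16.3 * 140.5 * 115.3 = 264054.3 mm^3


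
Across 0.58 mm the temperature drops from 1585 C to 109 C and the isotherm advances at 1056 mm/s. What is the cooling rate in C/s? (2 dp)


G = (1585-109)/0.58 = 2544.82758621 C/mm
CR = 2544.82758621 * 1056 = 2687337.93 C/s


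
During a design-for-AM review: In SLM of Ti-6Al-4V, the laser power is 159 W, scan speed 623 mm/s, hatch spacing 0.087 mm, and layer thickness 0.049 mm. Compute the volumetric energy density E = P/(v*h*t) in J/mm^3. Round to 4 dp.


E = 159 / (623*0.087*0.049) = 59.8679 J/mm^3


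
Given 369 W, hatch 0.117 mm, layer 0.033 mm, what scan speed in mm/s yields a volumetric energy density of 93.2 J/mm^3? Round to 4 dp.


v = 369 / (93.2*0.117*0.033) = 1025.4409 mm/s


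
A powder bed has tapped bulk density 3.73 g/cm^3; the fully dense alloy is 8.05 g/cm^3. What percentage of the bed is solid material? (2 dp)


Packing = (3.73/8.05)*100 = 46.34 %


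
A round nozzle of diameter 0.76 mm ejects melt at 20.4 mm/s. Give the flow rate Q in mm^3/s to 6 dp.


A = pi*(0.76/2)^2 = 0.45364598 mm^2
Q = 0.45364598 * 20.4 = 9.254378 mm^3/s


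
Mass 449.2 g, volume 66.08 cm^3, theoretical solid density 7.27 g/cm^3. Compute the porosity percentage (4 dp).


rho_part = 449.2 / 66.08 = 6.79782082 g/cm^3
Porosity = (1 - 6.79782082/7.27)*100 = 6.4949 %


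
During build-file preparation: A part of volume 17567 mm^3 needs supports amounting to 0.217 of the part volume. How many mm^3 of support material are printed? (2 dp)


V_support = 17567 * 0.217 = 3812.04 mm^3


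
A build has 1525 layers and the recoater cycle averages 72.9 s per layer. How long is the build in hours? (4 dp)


t = 1525 * 72.9 / 3600 = 30.8813 hrs


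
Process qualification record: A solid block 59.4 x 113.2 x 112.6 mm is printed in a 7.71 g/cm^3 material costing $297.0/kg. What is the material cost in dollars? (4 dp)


V = 59.4 * 113.2 * 112.6 = 757131.408 mm^3 = 757.131408 cm^3
Mass = 757.131408 * 7.71 / 1000 = 5.83748316 kg
Cost = 5.83748316 * 297.0 = 1733.7325 $


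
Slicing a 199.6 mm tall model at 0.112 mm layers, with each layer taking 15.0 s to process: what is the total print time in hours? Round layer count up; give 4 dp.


Layers = ceil(199.6/0.112) = 1783
t = 1783 * 15.0 / 3600 = 7.4292 hrs


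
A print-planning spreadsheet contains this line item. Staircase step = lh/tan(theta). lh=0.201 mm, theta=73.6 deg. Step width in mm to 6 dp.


step = 0.201 / tan(73.6) = 0.059158 mm


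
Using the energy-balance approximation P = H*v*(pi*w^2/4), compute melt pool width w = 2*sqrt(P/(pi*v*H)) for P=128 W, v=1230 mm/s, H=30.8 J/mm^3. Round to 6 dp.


w = 2*sqrt(128/(pi*1230*30.8)) = 0.065589 mm


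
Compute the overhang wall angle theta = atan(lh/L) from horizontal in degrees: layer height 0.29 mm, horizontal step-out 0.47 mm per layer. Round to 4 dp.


angle = atan(0.29/0.47) = 31.6755 degrees


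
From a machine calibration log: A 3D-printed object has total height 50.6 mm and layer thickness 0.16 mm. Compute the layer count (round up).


Layers = ceil(50.6/0.16) = 317


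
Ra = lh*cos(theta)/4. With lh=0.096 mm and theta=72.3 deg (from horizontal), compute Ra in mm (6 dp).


Ra = 0.096 * cos(72.3) / 4 = 0.007297 mm


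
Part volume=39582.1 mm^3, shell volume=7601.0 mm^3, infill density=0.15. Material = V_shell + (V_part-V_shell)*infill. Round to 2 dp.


V_infill = (39582.1 - 7601.0) * 0.15 = 4797.17
V_total = 7601.0 + 4797.17 = 12398.17 mm^3


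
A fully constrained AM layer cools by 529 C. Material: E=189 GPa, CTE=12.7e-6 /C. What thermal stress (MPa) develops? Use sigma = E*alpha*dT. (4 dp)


sigma = 189*1000 * 12.7e-6 * 529 = 1269.7587 MPa


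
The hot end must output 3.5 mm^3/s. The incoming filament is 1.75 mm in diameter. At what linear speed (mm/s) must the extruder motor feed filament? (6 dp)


A = pi*(1.75/2)^2 = 2.405282
v = 3.5 / 2.405282 = 1.455131 mm/s


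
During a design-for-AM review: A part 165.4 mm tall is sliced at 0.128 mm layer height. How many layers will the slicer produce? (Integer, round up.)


Layers = ceil(165.4/0.128) = 1293


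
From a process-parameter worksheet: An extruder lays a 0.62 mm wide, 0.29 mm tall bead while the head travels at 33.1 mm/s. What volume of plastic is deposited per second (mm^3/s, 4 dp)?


Rate = 0.62 * 0.29 * 33.1 = 5.9514 mm^3/s


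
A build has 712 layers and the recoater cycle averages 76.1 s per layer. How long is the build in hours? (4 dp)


t = 712 * 76.1 / 3600 = 15.0509 hrs


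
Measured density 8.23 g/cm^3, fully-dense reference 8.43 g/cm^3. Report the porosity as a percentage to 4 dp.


Porosity = (1-8.23/8.43)*100 = 2.3725 %


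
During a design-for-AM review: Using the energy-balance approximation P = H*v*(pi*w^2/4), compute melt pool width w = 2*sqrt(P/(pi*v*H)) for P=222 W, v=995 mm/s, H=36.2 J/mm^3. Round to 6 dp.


w = 2*sqrt(222/(pi*995*36.2)) = 0.088586 mm


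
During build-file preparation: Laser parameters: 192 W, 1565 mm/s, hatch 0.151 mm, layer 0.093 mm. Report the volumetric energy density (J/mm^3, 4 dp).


E = 192 / (1565*0.151*0.093) = 8.7363 J/mm^3


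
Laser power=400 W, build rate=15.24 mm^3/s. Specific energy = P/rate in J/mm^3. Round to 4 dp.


SE = 400 / 15.24 = 26.2467 J/mm^3


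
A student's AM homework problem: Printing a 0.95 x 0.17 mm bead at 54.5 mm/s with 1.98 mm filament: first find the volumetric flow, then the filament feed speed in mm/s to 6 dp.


Q = 0.95 * 0.17 * 54.5 = 8.80175 mm^3/s
A_fil = pi*(1.98/2)^2 = 3.07907496 mm^2
v_feed = 8.80175 / 3.07907496 = 2.85857 mm/s


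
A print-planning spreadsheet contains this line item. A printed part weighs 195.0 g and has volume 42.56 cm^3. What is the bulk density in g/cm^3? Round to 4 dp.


rho = 195.0 / 42.56 = 4.5818 g/cm^3


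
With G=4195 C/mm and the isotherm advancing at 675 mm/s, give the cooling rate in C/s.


CR = 4195 * 675 = 2831625 C/s


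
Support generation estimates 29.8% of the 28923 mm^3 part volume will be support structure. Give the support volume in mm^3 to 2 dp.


V_support = 28923 * 0.298 = 8619.05 mm^3


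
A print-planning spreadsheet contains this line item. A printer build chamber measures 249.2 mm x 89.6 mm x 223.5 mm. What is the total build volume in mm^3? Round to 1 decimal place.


V = 249.2 * 89.6 * 223.5 = 4990379.5 mm^3


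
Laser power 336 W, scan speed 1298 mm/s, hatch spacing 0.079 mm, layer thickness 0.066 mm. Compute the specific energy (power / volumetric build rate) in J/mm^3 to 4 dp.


Build rate = 1298 * 0.079 * 0.066 = 6.767772 mm^3/s
SE = 336 / 6.767772 = 49.6471 J/mm^3


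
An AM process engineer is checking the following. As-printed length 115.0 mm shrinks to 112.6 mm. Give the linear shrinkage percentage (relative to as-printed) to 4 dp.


Shrinkage = ((115.0-112.6)/115.0)*100 = 2.087 %


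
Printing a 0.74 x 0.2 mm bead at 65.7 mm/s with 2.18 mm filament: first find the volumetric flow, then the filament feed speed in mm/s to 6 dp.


Q = 0.74 * 0.2 * 65.7 = 9.7236 mm^3/s
A_fil = pi*(2.18/2)^2 = 3.73252623 mm^2
v_feed = 9.7236 / 3.73252623 = 2.605099 mm/s


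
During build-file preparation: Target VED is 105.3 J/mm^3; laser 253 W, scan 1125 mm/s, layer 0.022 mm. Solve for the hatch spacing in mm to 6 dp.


h = 253 / (105.3*1125*0.022) = 0.097077 mm


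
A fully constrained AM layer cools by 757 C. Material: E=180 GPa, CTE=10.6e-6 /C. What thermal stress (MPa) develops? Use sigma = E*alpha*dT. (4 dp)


sigma = 180*1000 * 10.6e-6 * 757 = 1444.356 MPa


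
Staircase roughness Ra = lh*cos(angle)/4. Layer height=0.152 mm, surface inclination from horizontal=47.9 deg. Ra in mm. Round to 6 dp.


Ra = 0.152 * cos(47.9) / 4 = 0.025476 mm


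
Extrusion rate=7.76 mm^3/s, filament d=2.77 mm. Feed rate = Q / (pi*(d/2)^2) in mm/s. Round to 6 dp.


A = pi*(2.77/2)^2 = 6.026282
v = 7.76 / 6.026282 = 1.287693 mm/s


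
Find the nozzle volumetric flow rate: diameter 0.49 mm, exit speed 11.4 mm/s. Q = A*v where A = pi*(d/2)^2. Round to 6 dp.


A = pi*(0.49/2)^2 = 0.1885741 mm^2
Q = 0.1885741 * 11.4 = 2.149745 mm^3/s


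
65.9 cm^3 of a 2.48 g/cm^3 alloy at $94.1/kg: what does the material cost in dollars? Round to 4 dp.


Mass = 65.9*2.48/1000 = 0.163432 kg
Cost = 0.163432 * 94.1 = 15.379 $


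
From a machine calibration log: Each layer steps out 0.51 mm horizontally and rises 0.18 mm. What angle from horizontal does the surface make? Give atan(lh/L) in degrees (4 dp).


angle = atan(0.18/0.51) = 19.44 degrees


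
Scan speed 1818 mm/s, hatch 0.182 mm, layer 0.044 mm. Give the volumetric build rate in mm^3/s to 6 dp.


Rate = 1818 * 0.182 * 0.044 = 14.558544 mm^3/s


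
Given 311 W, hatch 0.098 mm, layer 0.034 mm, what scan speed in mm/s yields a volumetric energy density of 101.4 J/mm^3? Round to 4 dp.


v = 311 / (101.4*0.098*0.034) = 920.4865 mm/s


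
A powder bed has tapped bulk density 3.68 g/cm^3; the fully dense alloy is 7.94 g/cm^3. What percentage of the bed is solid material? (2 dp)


Packing = (3.68/7.94)*100 = 46.35 %


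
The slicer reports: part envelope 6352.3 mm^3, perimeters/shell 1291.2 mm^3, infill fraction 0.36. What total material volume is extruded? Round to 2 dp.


V_infill = (6352.3 - 1291.2) * 0.36 = 1822.0
V_total = 1291.2 + 1822.0 = 3113.2 mm^3


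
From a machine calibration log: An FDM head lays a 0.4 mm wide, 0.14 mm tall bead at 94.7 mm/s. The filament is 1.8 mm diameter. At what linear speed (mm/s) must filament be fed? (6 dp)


Q = 0.4 * 0.14 * 94.7 = 5.3032 mm^3/s
A_fil = pi*(1.8/2)^2 = 2.54469005 mm^2
v_feed = 5.3032 / 2.54469005 = 2.084026 mm/s


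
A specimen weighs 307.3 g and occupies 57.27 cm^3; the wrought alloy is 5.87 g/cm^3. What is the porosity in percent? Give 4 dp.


rho_part = 307.3 / 57.27 = 5.36581107 g/cm^3
Porosity = (1 - 5.36581107/5.87)*100 = 8.5892 %


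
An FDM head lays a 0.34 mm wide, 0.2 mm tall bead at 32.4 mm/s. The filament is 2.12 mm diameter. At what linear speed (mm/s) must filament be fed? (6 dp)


Q = 0.34 * 0.2 * 32.4 = 2.2032 mm^3/s
A_fil = pi*(2.12/2)^2 = 3.52989351 mm^2
v_feed = 2.2032 / 3.52989351 = 0.624155 mm/s


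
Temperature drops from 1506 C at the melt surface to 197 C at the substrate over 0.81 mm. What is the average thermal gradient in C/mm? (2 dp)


G = (1506-197)/0.81 = 1616.05 C/mm


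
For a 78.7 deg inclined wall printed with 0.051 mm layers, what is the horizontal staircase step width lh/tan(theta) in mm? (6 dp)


step = 0.051 / tan(78.7) = 0.010191 mm


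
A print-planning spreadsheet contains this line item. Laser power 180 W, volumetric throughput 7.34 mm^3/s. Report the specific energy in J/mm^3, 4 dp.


SE = 180 / 7.34 = 24.5232 J/mm^3


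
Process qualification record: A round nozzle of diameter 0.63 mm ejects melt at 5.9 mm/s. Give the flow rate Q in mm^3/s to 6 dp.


A = pi*(0.63/2)^2 = 0.31172453 mm^2
Q = 0.31172453 * 5.9 = 1.839175 mm^3/s


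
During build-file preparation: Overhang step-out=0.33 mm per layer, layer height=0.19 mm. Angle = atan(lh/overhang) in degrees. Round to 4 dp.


angle = atan(0.19/0.33) = 29.9315 degrees


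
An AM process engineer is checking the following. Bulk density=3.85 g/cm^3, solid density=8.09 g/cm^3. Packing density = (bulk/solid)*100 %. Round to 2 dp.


Packing = (3.85/8.09)*100 = 47.59 %


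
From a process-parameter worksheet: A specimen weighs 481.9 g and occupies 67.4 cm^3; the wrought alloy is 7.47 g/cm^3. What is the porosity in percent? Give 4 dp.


rho_part = 481.9 / 67.4 = 7.14985163 g/cm^3
Porosity = (1 - 7.14985163/7.47)*100 = 4.2858 %


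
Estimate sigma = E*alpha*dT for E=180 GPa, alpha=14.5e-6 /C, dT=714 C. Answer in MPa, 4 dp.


sigma = 180*1000 * 14.5e-6 * 714 = 1863.54 MPa


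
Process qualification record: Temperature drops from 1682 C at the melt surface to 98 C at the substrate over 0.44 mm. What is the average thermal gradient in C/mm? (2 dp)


G = (1682-98)/0.44 = 3600.0 C/mm


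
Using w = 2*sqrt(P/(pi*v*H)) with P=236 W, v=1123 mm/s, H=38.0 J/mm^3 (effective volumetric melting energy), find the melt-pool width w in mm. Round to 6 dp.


w = 2*sqrt(236/(pi*1123*38.0)) = 0.083913 mm


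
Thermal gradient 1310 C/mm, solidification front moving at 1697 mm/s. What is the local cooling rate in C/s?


CR = 1310 * 1697 = 2223070 C/s


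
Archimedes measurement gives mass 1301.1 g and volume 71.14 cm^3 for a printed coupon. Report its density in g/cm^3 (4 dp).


rho = 1301.1 / 71.14 = 18.2893 g/cm^3


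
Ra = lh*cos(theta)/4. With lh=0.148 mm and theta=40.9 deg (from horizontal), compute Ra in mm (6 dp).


Ra = 0.148 * cos(40.9) / 4 = 0.027967 mm


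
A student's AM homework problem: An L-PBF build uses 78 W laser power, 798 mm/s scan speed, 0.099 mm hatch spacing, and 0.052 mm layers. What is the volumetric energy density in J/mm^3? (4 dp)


E = 78 / (798*0.099*0.052) = 18.9869 J/mm^3


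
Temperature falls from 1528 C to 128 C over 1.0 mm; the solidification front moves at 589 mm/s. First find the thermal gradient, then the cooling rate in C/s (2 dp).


G = (1528-128)/1.0 = 1400.0 C/mm
CR = 1400.0 * 589 = 824600.0 C/s


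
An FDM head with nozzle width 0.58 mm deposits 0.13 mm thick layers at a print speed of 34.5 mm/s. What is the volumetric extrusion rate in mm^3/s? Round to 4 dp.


Rate = 0.58 * 0.13 * 34.5 = 2.6013 mm^3/s


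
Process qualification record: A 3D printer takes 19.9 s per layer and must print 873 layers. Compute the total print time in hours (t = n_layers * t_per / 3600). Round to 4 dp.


t = 873 * 19.9 / 3600 = 4.8258 hrs


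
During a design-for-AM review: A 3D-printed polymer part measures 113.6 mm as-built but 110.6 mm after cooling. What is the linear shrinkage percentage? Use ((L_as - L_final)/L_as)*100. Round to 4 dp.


Shrinkage = ((113.6-110.6)/113.6)*100 = 2.6408 %


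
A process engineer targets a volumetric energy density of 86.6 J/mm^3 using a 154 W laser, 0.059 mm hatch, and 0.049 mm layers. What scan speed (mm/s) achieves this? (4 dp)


v = 154 / (86.6*0.059*0.049) = 615.1128 mm/s


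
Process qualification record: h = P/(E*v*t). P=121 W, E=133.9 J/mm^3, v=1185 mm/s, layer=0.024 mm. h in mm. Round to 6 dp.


h = 121 / (133.9*1185*0.024) = 0.031774 mm


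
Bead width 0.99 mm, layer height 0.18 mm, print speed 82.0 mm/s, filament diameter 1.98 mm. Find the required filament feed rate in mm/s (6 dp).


Q = 0.99 * 0.18 * 82.0 = 14.6124 mm^3/s
A_fil = pi*(1.98/2)^2 = 3.07907496 mm^2
v_feed = 14.6124 / 3.07907496 = 4.745711 mm/s


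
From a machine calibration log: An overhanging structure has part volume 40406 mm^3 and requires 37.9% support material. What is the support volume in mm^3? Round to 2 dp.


V_support = 40406 * 0.379 = 15313.87 mm^3


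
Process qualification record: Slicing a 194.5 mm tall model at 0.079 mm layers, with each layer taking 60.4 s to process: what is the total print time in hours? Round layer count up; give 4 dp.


Layers = ceil(194.5/0.079) = 2463
t = 2463 * 60.4 / 3600 = 41.3237 hrs


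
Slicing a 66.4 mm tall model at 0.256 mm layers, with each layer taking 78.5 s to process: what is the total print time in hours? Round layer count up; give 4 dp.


Layers = ceil(66.4/0.256) = 260
t = 260 * 78.5 / 3600 = 5.6694 hrs


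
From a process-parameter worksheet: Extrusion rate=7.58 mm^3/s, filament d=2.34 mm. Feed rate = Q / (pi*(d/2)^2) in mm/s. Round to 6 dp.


A = pi*(2.34/2)^2 = 4.300526
v = 7.58 / 4.300526 = 1.762575 mm/s


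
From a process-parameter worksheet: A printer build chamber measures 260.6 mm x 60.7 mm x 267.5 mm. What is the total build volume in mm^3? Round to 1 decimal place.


V = 260.6 * 60.7 * 267.5 = 4231427.4 mm^3


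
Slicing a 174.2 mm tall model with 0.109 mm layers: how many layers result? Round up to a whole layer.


Layers = ceil(174.2/0.109) = 1599


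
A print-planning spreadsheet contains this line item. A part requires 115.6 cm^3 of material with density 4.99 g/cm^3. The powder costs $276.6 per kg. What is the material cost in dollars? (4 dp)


Mass = 115.6*4.99/1000 = 0.576844 kg
Cost = 0.576844 * 276.6 = 159.5551 $


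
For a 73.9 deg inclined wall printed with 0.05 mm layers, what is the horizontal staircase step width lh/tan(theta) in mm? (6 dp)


step = 0.05 / tan(73.9) = 0.014432 mm


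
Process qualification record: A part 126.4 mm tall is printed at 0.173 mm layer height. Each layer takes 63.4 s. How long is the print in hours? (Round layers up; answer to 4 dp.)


Layers = ceil(126.4/0.173) = 731
t = 731 * 63.4 / 3600 = 12.8737 hrs


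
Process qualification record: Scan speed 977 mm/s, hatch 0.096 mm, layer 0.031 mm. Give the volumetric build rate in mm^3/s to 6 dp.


Rate = 977 * 0.096 * 0.031 = 2.907552 mm^3/s


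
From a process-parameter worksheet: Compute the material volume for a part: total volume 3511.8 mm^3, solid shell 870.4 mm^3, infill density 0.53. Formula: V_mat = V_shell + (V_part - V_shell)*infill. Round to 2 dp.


V_infill = (3511.8 - 870.4) * 0.53 = 1399.94
V_total = 870.4 + 1399.94 = 2270.34 mm^3


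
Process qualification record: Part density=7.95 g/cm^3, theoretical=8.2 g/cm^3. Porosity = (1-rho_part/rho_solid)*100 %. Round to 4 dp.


Porosity = (1-7.95/8.2)*100 = 3.0488 %


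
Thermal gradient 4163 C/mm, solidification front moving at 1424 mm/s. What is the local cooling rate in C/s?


CR = 4163 * 1424 = 5928112 C/s


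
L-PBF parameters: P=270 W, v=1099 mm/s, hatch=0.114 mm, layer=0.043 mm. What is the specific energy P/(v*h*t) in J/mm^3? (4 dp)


Build rate = 1099 * 0.114 * 0.043 = 5.387298 mm^3/s
SE = 270 / 5.387298 = 50.1179 J/mm^3


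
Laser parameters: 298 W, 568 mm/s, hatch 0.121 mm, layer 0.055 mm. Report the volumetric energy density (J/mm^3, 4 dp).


E = 298 / (568*0.121*0.055) = 78.8351 J/mm^3


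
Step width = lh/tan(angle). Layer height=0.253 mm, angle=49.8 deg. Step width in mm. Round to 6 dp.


step = 0.253 / tan(49.8) = 0.213802 mm


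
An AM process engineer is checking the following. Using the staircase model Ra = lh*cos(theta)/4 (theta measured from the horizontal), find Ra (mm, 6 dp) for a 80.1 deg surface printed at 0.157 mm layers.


Ra = 0.157 * cos(80.1) / 4 = 0.006748 mm


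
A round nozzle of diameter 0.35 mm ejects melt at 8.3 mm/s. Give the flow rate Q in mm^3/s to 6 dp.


A = pi*(0.35/2)^2 = 0.09621128 mm^2
Q = 0.09621128 * 8.3 = 0.798554 mm^3/s


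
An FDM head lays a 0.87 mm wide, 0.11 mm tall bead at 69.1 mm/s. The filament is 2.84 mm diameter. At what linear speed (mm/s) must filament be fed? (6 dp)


Q = 0.87 * 0.11 * 69.1 = 6.61287 mm^3/s
A_fil = pi*(2.84/2)^2 = 6.33470743 mm^2
v_feed = 6.61287 / 6.33470743 = 1.043911 mm/s


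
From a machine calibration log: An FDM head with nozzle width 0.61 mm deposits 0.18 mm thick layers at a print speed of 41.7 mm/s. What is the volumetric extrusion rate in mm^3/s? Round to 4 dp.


Rate = 0.61 * 0.18 * 41.7 = 4.5787 mm^3/s


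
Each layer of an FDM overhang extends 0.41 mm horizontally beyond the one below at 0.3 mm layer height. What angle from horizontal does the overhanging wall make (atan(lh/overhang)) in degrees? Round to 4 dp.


angle = atan(0.3/0.41) = 36.1932 degrees


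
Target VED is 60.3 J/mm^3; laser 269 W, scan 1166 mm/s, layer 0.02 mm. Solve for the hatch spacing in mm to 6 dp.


h = 269 / (60.3*1166*0.02) = 0.191296 mm


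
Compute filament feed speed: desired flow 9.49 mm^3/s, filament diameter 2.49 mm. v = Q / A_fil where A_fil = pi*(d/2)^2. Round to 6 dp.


A = pi*(2.49/2)^2 = 4.869547
v = 9.49 / 4.869547 = 1.948847 mm/s


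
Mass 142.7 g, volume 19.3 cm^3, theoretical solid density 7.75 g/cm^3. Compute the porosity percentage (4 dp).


rho_part = 142.7 / 19.3 = 7.39378238 g/cm^3
Porosity = (1 - 7.39378238/7.75)*100 = 4.5964 %


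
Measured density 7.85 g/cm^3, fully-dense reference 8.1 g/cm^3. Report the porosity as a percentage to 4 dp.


Porosity = (1-7.85/8.1)*100 = 3.0864 %


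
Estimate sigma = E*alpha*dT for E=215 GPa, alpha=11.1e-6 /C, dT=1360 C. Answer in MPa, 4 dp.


sigma = 215*1000 * 11.1e-6 * 1360 = 3245.64 MPa


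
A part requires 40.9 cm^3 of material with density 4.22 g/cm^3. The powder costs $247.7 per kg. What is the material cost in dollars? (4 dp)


Mass = 40.9*4.22/1000 = 0.172598 kg
Cost = 0.172598 * 247.7 = 42.7525 $


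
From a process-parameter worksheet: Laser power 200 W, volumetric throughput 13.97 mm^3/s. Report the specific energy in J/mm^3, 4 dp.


SE = 200 / 13.97 = 14.3164 J/mm^3


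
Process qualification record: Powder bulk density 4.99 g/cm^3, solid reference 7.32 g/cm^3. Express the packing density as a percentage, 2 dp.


Packing = (4.99/7.32)*100 = 68.17 %


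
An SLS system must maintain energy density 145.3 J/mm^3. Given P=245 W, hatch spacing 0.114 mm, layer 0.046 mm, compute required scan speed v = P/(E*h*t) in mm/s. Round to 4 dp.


v = 245 / (145.3*0.114*0.046) = 321.5421 mm/s


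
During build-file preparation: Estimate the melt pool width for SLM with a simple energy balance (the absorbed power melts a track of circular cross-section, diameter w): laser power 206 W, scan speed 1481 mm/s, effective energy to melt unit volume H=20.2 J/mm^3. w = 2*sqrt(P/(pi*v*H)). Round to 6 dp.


w = 2*sqrt(206/(pi*1481*20.2)) = 0.093634 mm


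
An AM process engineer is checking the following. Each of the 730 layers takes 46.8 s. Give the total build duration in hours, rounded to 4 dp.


t = 730 * 46.8 / 3600 = 9.49 hrs


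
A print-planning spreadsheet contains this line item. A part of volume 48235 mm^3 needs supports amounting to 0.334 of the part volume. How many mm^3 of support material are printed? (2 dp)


V_support = 48235 * 0.334 = 16110.49 mm^3


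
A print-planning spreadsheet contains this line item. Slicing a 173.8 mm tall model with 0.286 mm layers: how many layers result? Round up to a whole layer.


Layers = ceil(173.8/0.286) = 608


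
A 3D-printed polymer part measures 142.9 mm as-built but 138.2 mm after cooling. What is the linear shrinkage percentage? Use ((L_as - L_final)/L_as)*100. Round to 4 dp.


Shrinkage = ((142.9-138.2)/142.9)*100 = 3.289 %


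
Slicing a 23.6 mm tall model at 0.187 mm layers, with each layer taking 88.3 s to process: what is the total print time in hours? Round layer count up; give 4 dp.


Layers = ceil(23.6/0.187) = 127
t = 127 * 88.3 / 3600 = 3.115 hrs


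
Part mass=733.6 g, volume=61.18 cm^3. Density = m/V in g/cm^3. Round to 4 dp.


rho = 733.6 / 61.18 = 11.9908 g/cm^3


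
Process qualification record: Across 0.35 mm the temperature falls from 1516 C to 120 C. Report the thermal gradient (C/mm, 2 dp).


G = (1516-120)/0.35 = 3988.57 C/mm


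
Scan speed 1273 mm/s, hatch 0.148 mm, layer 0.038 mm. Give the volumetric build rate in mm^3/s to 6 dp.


Rate = 1273 * 0.148 * 0.038 = 7.159352 mm^3/s


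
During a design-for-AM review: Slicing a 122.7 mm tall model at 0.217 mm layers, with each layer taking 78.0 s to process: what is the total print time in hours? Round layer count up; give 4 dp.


Layers = ceil(122.7/0.217) = 566
t = 566 * 78.0 / 3600 = 12.2633 hrs


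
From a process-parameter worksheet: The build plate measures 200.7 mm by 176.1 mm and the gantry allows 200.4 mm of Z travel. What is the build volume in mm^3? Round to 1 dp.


V = 200.7 * 176.1 * 200.4 = 7082791.3 mm^3


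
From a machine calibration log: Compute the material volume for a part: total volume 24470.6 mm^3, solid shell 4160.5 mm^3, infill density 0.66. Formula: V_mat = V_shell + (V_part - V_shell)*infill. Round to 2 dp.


V_infill = (24470.6 - 4160.5) * 0.66 = 13404.67
V_total = 4160.5 + 13404.67 = 17565.17 mm^3


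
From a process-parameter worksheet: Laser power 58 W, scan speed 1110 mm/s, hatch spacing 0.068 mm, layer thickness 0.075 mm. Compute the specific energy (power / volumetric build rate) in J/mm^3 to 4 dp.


Build rate = 1110 * 0.068 * 0.075 = 5.661 mm^3/s
SE = 58 / 5.661 = 10.2455 J/mm^3


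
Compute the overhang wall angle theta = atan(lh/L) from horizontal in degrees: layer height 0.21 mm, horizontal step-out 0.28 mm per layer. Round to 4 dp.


angle = atan(0.21/0.28) = 36.8699 degrees


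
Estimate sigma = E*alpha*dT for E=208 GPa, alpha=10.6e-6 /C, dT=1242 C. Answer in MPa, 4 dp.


sigma = 208*1000 * 10.6e-6 * 1242 = 2738.3616 MPa


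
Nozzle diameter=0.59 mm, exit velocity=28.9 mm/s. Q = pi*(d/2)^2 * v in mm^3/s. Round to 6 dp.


A = pi*(0.59/2)^2 = 0.2733971 mm^2
Q = 0.2733971 * 28.9 = 7.901176 mm^3/s


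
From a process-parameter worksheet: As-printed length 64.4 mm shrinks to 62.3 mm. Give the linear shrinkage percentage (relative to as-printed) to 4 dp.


Shrinkage = ((64.4-62.3)/64.4)*100 = 3.2609 %


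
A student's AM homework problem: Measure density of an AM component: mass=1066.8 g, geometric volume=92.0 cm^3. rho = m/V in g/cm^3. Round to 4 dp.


rho = 1066.8 / 92.0 = 11.5957 g/cm^3


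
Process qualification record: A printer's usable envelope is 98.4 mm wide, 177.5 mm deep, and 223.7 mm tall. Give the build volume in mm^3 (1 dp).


V = 98.4 * 177.5 * 223.7 = 3907144.2 mm^3


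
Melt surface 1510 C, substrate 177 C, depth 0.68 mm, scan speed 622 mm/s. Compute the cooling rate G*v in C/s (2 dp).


G = (1510-177)/0.68 = 1960.29411765 C/mm
CR = 1960.29411765 * 622 = 1219302.94 C/s


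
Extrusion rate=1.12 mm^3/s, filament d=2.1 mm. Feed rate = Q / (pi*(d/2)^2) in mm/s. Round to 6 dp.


A = pi*(2.1/2)^2 = 3.463606
v = 1.12 / 3.463606 = 0.323362 mm/s


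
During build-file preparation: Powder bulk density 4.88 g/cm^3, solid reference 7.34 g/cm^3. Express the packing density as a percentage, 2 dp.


Packing = (4.88/7.34)*100 = 66.49 %


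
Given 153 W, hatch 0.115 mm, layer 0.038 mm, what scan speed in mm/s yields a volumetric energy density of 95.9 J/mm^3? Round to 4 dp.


v = 153 / (95.9*0.115*0.038) = 365.0828 mm/s


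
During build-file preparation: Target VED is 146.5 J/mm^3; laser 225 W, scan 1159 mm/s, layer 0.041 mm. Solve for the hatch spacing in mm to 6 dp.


h = 225 / (146.5*1159*0.041) = 0.03232 mm


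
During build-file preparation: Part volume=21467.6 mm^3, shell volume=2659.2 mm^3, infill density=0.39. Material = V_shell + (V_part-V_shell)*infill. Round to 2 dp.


V_infill = (21467.6 - 2659.2) * 0.39 = 7335.28
V_total = 2659.2 + 7335.28 = 9994.48 mm^3


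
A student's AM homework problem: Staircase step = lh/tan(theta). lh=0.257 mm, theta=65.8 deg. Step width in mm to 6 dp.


step = 0.257 / tan(65.8) = 0.1155 mm


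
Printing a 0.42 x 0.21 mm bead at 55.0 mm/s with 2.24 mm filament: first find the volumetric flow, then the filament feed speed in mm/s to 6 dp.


Q = 0.42 * 0.21 * 55.0 = 4.851 mm^3/s
A_fil = pi*(2.24/2)^2 = 3.94081382 mm^2
v_feed = 4.851 / 3.94081382 = 1.230964 mm/s


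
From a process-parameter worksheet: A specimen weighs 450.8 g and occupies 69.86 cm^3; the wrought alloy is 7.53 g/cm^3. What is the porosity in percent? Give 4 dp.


rho_part = 450.8 / 69.86 = 6.45290581 g/cm^3
Porosity = (1 - 6.45290581/7.53)*100 = 14.304 %


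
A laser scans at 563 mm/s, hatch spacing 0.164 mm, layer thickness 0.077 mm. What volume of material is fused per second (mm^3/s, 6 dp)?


Rate = 563 * 0.164 * 0.077 = 7.109564 mm^3/s


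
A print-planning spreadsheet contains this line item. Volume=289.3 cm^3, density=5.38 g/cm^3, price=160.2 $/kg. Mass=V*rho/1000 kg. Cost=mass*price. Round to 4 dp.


Mass = 289.3*5.38/1000 = 1.556434 kg
Cost = 1.556434 * 160.2 = 249.3407 $


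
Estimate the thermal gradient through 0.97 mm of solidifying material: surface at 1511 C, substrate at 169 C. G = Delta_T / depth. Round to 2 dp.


G = (1511-169)/0.97 = 1383.51 C/mm


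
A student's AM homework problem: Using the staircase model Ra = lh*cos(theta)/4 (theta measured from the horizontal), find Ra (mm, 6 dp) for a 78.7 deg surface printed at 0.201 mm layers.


Ra = 0.201 * cos(78.7) / 4 = 0.009846 mm


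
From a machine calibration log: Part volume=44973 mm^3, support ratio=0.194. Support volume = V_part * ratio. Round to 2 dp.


V_support = 44973 * 0.194 = 8724.76 mm^3


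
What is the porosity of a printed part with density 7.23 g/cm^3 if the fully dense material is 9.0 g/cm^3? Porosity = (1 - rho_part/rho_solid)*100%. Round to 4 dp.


Porosity = (1-7.23/9.0)*100 = 19.6667 %


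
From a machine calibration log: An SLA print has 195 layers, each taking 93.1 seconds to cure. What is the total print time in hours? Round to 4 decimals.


t = 195 * 93.1 / 3600 = 5.0429 hrs


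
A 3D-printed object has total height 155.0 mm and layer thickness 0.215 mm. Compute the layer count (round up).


Layers = ceil(155.0/0.215) = 721


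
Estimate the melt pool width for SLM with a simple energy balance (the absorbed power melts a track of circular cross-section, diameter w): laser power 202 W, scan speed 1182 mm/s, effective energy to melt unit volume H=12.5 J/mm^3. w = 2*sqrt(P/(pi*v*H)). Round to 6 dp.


w = 2*sqrt(202/(pi*1182*12.5)) = 0.131937 mm


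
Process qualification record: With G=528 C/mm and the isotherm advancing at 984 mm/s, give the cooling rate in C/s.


CR = 528 * 984 = 519552 C/s


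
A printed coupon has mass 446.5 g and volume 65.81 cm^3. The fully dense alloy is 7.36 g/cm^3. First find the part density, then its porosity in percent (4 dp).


rho_part = 446.5 / 65.81 = 6.78468318 g/cm^3
Porosity = (1 - 6.78468318/7.36)*100 = 7.8168 %


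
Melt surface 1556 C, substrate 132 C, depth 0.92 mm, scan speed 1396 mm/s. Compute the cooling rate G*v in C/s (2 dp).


G = (1556-132)/0.92 = 1547.82608696 C/mm
CR = 1547.82608696 * 1396 = 2160765.22 C/s


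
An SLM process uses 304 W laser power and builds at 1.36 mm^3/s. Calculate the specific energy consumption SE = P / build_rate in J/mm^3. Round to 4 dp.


SE = 304 / 1.36 = 223.5294 J/mm^3


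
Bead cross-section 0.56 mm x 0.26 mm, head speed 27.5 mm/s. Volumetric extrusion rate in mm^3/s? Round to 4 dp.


Rate = 0.56 * 0.26 * 27.5 = 4.004 mm^3/s


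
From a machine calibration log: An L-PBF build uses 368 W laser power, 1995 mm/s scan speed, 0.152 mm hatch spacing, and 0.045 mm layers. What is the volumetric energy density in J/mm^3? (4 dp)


E = 368 / (1995*0.152*0.045) = 26.968 J/mm^3


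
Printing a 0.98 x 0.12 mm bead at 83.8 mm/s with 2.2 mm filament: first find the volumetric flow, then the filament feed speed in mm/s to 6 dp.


Q = 0.98 * 0.12 * 83.8 = 9.85488 mm^3/s
A_fil = pi*(2.2/2)^2 = 3.80132711 mm^2
v_feed = 9.85488 / 3.80132711 = 2.592484 mm/s


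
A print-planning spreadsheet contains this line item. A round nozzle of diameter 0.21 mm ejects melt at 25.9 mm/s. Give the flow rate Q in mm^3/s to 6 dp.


A = pi*(0.21/2)^2 = 0.03463606 mm^2
Q = 0.03463606 * 25.9 = 0.897074 mm^3/s


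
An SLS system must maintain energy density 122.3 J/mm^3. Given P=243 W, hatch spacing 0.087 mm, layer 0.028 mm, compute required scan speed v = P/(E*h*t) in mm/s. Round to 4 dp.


v = 243 / (122.3*0.087*0.028) = 815.6475 mm/s


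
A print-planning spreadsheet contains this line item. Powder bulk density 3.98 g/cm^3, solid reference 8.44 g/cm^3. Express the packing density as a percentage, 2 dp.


Packing = (3.98/8.44)*100 = 47.16 %


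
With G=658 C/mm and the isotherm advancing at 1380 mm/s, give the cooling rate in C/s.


CR = 658 * 1380 = 908040 C/s


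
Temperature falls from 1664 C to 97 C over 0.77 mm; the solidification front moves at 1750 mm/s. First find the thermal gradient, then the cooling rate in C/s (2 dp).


G = (1664-97)/0.77 = 2035.06493506 C/mm
CR = 2035.06493506 * 1750 = 3561363.64 C/s


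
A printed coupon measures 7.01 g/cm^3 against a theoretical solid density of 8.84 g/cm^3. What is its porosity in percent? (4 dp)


Porosity = (1-7.01/8.84)*100 = 20.7014 %


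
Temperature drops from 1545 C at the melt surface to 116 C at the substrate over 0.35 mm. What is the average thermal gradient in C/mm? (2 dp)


G = (1545-116)/0.35 = 4082.86 C/mm


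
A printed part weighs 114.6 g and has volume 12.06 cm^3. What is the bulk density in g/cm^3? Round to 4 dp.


rho = 114.6 / 12.06 = 9.5025 g/cm^3


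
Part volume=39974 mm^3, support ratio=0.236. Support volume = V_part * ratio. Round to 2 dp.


V_support = 39974 * 0.236 = 9433.86 mm^3


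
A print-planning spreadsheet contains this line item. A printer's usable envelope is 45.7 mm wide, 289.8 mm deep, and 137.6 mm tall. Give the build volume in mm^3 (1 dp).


V = 45.7 * 289.8 * 137.6 = 1822355.1 mm^3


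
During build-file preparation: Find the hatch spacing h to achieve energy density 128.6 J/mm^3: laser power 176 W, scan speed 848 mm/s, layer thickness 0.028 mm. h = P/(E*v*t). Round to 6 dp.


h = 176 / (128.6*848*0.028) = 0.057639 mm


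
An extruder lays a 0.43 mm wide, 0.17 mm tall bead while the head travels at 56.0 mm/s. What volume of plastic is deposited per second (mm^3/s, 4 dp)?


Rate = 0.43 * 0.17 * 56.0 = 4.0936 mm^3/s


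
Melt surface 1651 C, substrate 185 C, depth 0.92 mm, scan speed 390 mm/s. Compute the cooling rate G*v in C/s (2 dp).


G = (1651-185)/0.92 = 1593.47826087 C/mm
CR = 1593.47826087 * 390 = 621456.52 C/s


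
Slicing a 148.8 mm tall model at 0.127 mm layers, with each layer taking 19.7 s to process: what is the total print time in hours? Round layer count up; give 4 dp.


Layers = ceil(148.8/0.127) = 1172
t = 1172 * 19.7 / 3600 = 6.4134 hrs


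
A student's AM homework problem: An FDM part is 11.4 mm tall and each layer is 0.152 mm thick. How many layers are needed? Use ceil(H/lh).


Layers = ceil(11.4/0.152) = 75


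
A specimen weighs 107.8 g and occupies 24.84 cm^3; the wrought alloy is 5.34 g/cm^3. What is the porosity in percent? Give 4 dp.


rho_part = 107.8 / 24.84 = 4.33977456 g/cm^3
Porosity = (1 - 4.33977456/5.34)*100 = 18.7308 %


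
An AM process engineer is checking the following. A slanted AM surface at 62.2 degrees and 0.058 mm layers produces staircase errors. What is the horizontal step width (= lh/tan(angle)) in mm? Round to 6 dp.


step = 0.058 / tan(62.2) = 0.03058 mm


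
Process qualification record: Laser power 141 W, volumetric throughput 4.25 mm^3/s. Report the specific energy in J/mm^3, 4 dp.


SE = 141 / 4.25 = 33.1765 J/mm^3


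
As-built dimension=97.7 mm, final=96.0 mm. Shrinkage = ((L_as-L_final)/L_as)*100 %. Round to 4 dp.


Shrinkage = ((97.7-96.0)/97.7)*100 = 1.74 %


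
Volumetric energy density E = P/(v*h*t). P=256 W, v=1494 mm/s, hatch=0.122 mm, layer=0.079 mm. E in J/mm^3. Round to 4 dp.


E = 256 / (1494*0.122*0.079) = 17.7788 J/mm^3


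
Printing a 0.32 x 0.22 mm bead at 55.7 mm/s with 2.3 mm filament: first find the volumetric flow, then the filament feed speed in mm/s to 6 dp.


Q = 0.32 * 0.22 * 55.7 = 3.92128 mm^3/s
A_fil = pi*(2.3/2)^2 = 4.15475628 mm^2
v_feed = 3.92128 / 4.15475628 = 0.943805 mm/s


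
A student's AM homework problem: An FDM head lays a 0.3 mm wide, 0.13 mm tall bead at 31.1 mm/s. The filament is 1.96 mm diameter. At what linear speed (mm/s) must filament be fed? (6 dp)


Q = 0.3 * 0.13 * 31.1 = 1.2129 mm^3/s
A_fil = pi*(1.96/2)^2 = 3.01718558 mm^2
v_feed = 1.2129 / 3.01718558 = 0.401997 mm/s


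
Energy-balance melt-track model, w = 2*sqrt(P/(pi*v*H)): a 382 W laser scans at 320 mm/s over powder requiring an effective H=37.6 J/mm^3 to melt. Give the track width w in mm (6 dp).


w = 2*sqrt(382/(pi*320*37.6)) = 0.201056 mm


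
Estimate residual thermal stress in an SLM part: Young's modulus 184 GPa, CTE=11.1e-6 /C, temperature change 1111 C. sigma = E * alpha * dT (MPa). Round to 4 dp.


sigma = 184*1000 * 11.1e-6 * 1111 = 2269.1064 MPa


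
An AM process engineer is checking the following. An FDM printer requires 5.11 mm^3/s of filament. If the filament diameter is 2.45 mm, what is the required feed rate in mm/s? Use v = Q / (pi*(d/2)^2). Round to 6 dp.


A = pi*(2.45/2)^2 = 4.714352
v = 5.11 / 4.714352 = 1.083924 mm/s


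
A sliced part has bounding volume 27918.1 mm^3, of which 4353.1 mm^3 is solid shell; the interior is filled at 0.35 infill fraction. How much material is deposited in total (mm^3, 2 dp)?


V_infill = (27918.1 - 4353.1) * 0.35 = 8247.75
V_total = 4353.1 + 8247.75 = 12600.85 mm^3


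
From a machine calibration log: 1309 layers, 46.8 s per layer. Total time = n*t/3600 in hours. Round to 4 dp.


t = 1309 * 46.8 / 3600 = 17.017 hrs


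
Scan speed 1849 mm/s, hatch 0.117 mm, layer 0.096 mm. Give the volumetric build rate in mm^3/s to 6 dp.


Rate = 1849 * 0.117 * 0.096 = 20.767968 mm^3/s


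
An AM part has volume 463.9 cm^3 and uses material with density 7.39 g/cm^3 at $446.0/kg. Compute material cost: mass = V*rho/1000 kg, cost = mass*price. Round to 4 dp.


Mass = 463.9*7.39/1000 = 3.428221 kg
Cost = 3.428221 * 446.0 = 1528.9866 $


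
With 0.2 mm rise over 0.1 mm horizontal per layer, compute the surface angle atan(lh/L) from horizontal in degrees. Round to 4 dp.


angle = atan(0.2/0.1) = 63.4349 degrees


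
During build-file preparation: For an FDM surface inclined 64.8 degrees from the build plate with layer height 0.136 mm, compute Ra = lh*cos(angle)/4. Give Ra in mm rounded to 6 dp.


Ra = 0.136 * cos(64.8) / 4 = 0.014476 mm


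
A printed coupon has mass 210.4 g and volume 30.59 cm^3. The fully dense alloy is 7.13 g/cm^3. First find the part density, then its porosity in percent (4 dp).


rho_part = 210.4 / 30.59 = 6.87806473 g/cm^3
Porosity = (1 - 6.87806473/7.13)*100 = 3.5335 %


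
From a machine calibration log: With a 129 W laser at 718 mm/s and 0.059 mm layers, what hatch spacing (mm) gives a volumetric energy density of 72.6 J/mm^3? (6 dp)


h = 129 / (72.6*718*0.059) = 0.041945 mm


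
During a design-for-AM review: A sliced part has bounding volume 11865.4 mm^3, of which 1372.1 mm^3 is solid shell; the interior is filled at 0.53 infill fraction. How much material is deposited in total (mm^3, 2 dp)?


V_infill = (11865.4 - 1372.1) * 0.53 = 5561.45
V_total = 1372.1 + 5561.45 = 6933.55 mm^3
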